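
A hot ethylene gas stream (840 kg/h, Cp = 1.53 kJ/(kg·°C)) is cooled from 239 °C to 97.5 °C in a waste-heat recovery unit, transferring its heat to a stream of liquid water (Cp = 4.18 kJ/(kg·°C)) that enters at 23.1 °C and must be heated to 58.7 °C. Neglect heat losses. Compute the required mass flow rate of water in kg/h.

Heat released by hot stream: Q = 840 × 1.53 × (239 − 97.5) = 181860 kJ/h
Energy balance on cold side (adiabatic exchanger): Q = ṁ_c·Cp_c·(T_c,out − T_c,in)
ṁ_c = 181860 / [4.18 × (58.7 − 23.1)] = 1222.1 kg/h

ṁ_c = 1220 kg/h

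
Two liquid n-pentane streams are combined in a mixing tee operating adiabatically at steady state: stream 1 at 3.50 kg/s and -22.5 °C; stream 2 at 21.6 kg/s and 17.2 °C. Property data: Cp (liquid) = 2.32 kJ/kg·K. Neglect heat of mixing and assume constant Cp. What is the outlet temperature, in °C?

Energy balance with Q = 0: Σ ṁᵢCp,ᵢ(T_out − Tᵢ) = 0
T_out = Σ ṁᵢCp,ᵢTᵢ / Σ ṁᵢCp,ᵢ
      = 679.23 / 58.232 = 11.664 °C

T_out = 11.7 °C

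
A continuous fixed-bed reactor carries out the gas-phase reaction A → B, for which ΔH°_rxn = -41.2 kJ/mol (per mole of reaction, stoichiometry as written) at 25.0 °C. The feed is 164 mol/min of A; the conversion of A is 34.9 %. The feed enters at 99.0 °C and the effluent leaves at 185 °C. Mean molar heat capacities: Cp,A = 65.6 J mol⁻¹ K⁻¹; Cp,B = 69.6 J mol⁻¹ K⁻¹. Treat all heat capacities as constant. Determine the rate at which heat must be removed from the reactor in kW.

Q_out = 23.3 kW

Extent of reaction ξ = 0.349 × 164 = 57.236 mol/min
Reaction term: ξ·ΔH°_rxn = 57.236 × -41.2 = -2358.1 kJ/min
Sensible, feed 99.0→25 °C: -796.12 kJ/min
Outlet flows (mol/min): A 106.76, B 57.236
Sensible, products 25→185 °C: 1758 kJ/min
Q = ΔH = -1396.3 kJ/min = -23.271 kW
Heat removed = 23.271 kW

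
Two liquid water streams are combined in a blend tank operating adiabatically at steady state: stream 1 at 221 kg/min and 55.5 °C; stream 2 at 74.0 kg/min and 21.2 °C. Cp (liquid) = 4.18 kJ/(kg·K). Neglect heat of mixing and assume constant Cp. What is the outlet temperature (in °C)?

T_out = 46.9 °C

Energy balance with Q = 0: Σ ṁᵢCp,ᵢ(T_out − Tᵢ) = 0
Σ ṁᵢCp,ᵢTᵢ = 221×4.18×55.5 + 74.0×4.18×21.2 = 57827
Σ ṁᵢCp,ᵢ = 221×4.18 + 74.0×4.18 = 1233.1
T_out = 57827 / 1233.1 = 46.896 °C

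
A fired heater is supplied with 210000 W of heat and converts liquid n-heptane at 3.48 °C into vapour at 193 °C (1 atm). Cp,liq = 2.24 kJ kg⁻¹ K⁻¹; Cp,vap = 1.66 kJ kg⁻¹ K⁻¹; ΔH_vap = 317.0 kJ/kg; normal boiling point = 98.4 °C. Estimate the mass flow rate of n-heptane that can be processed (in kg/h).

Δh = 2.24×(98.4−3.48) + 317.0 + 1.66×(193−98.4) = 686.66 kJ/kg
Q = 210000 W = 210 kJ/s = 756000 kJ/h
ṁ = Q/Δh = 756000 / 686.66 = 1101 kg/h

ṁ = 1100 kg/h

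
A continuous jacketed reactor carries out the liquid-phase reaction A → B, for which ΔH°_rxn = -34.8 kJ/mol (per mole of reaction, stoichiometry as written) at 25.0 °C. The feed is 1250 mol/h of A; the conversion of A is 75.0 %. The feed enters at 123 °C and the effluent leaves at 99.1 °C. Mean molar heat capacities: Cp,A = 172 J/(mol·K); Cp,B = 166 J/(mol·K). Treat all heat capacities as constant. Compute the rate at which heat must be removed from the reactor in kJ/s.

Extent of reaction ξ = 0.750 × 1250 = 937.5 mol/h
Reaction term: ξ·ΔH°_rxn = 937.5 × -34.8 = -32625 kJ/h
Sensible, feed 123→25 °C: -21070 kJ/h
Outlet flows (mol/h): A 312.5, B 937.5
Sensible, products 25→99.1 °C: 15515 kJ/h
Q = ΔH = -38180 kJ/h = -10.606 kW
Heat removed = 10.606 kJ/s

Q_out = 10.6 kJ/s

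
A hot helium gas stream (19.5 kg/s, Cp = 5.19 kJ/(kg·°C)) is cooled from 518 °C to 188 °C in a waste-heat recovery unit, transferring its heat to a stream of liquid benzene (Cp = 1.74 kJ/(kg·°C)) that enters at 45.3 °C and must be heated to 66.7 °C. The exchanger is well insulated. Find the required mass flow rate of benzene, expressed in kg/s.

Heat released by hot stream: Q = 19.5 × 5.19 × (518 − 188) = 33398 kJ/s
Energy balance on cold side (adiabatic exchanger): Q = ṁ_c·Cp_c·(T_c,out − T_c,in)
ṁ_c = 33398 / [1.74 × (66.7 − 45.3)] = 896.92 kg/s

ṁ_c = 897 kg/s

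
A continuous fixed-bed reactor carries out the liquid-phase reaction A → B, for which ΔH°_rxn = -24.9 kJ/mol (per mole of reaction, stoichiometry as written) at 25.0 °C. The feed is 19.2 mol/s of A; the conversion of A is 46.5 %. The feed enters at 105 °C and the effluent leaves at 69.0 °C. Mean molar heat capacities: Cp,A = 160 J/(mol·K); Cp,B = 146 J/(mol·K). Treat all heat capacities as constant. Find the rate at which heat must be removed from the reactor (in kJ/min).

Extent of reaction ξ = 0.465 × 19.2 = 8.928 mol/s
Reaction term: ξ·ΔH°_rxn = 8.928 × -24.9 = -222.31 kJ/s
Sensible, feed 105→25 °C: -245.76 kJ/s
Outlet flows (mol/s): A 10.272, B 8.928
Sensible, products 25→69.0 °C: 129.67 kJ/s
Q = ΔH = -338.4 kJ/s = -338.4 kW
Heat removed = 20304 kJ/min

Q_out = 20300 kJ/min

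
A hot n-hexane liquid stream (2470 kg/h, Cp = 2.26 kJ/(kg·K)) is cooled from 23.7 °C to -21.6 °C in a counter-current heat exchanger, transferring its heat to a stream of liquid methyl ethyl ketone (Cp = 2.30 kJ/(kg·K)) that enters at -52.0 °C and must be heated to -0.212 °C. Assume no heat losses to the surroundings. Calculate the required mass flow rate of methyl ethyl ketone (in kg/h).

ṁ_c = 2120 kg/h

Heat released by hot stream: Q = 2470 × 2.26 × (23.7 − -21.6) = 252870 kJ/h
Energy balance on cold side (adiabatic exchanger): Q = ṁ_c·Cp_c·(T_c,out − T_c,in)
ṁ_c = 252870 / [2.30 × (-0.212 − -52.0)] = 2123 kg/h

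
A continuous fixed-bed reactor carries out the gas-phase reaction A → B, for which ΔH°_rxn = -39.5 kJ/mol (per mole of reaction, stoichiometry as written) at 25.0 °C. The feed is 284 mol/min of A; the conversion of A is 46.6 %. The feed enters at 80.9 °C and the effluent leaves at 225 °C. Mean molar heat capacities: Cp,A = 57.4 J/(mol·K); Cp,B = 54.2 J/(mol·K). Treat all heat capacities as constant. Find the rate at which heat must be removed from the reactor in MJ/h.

Q_out = 178 MJ/h

Extent of reaction ξ = 0.466 × 284 = 132.34 mol/min
Reaction term: ξ·ΔH°_rxn = 132.34 × -39.5 = -5227.6 kJ/min
Sensible, feed 80.9→25 °C: -911.26 kJ/min
Outlet flows (mol/min): A 151.66, B 132.34
Sensible, products 25→225 °C: 3175.6 kJ/min
Q = ΔH = -2963.2 kJ/min = -49.387 kW
Heat removed = 177.79 MJ/h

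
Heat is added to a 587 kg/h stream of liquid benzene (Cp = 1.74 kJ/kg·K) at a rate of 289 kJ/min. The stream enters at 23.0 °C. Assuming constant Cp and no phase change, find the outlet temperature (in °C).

T_out = 40.0 °C

Q = 289 kJ/min = 17340 kJ/h
ΔT = Q/(ṁ·Cp) = 17340/(587×1.74) = 16.977 K
T_out = 23.0 + 16.977 = 39.977 °C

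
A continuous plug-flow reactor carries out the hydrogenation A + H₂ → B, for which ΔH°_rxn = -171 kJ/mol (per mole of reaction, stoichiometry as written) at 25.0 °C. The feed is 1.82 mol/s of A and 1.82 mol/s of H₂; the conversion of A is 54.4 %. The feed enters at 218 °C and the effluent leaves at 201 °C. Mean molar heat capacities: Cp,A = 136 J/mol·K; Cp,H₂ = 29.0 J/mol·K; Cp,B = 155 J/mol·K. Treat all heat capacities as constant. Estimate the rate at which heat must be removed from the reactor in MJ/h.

Q_out = 634 MJ/h

Extent of reaction ξ = 0.544 × 1.82 = 0.99008 mol/s
Reaction term: ξ·ΔH°_rxn = 0.99008 × -171 = -169.3 kJ/s
Sensible, feed 218→25 °C: -57.958 kJ/s
Outlet flows (mol/s): A 0.82992, H₂ 0.82992, B 0.99008
Sensible, products 25→201 °C: 51.11 kJ/s
Q = ΔH = -176.15 kJ/s = -176.15 kW
Heat removed = 634.14 MJ/h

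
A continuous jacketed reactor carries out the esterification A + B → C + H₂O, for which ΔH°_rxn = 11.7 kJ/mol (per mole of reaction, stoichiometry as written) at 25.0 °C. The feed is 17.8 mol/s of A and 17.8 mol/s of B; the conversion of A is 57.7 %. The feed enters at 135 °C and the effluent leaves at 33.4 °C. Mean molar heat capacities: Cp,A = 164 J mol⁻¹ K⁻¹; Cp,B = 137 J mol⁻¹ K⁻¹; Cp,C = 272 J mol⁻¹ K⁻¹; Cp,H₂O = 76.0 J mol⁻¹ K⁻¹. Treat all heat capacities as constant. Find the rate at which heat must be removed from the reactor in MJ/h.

Q_out = 1510 MJ/h

Extent of reaction ξ = 0.577 × 17.8 = 10.271 mol/s
Reaction term: ξ·ΔH°_rxn = 10.271 × 11.7 = 120.17 kJ/s
Sensible, feed 135→25 °C: -589.36 kJ/s
Outlet flows (mol/s): A 7.5294, B 7.5294, C 10.271, H₂O 10.271
Sensible, products 25→33.4 °C: 49.06 kJ/s
Q = ΔH = -420.13 kJ/s = -420.13 kW
Heat removed = 1512.5 MJ/h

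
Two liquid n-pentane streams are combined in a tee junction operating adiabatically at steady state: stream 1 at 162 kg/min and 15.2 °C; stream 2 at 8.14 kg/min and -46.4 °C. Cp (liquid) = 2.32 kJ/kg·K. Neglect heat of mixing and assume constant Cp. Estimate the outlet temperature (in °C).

T_out = 12.3 °C

No heat crosses the boundary, so H_out = H_in.
Σ ṁᵢCp,ᵢTᵢ = 162×2.32×15.2 + 8.14×2.32×-46.4 = 4836.5
Σ ṁᵢCp,ᵢ = 162×2.32 + 8.14×2.32 = 394.72
T_out = 4836.5 / 394.72 = 12.253 °C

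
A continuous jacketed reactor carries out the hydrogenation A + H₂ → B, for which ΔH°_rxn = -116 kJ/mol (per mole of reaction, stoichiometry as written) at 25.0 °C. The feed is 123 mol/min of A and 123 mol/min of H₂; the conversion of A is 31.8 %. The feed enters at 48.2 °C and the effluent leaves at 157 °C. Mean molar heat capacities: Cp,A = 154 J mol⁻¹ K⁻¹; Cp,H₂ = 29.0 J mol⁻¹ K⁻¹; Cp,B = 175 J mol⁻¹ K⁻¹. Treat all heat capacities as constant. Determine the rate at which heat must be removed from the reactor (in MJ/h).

Extent of reaction ξ = 0.318 × 123 = 39.114 mol/min
Reaction term: ξ·ΔH°_rxn = 39.114 × -116 = -4537.2 kJ/min
Sensible, feed 48.2→25 °C: -522.21 kJ/min
Outlet flows (mol/min): A 83.886, H₂ 83.886, B 39.114
Sensible, products 25→157 °C: 2929.9 kJ/min
Q = ΔH = -2129.5 kJ/min = -35.492 kW
Heat removed = 127.77 MJ/h

Q_out = 128 MJ/h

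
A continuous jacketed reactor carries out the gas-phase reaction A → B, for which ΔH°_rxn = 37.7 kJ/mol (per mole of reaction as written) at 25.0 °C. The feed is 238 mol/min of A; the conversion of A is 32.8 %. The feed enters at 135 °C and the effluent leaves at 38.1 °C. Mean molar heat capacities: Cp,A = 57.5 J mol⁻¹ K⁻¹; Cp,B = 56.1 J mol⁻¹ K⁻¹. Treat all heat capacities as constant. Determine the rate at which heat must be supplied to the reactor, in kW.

Q_in = 26.9 kW

Extent of reaction ξ = 0.328 × 238 = 78.064 mol/min
Reaction term: ξ·ΔH°_rxn = 78.064 × 37.7 = 2943 kJ/min
Sensible, feed 135→25 °C: -1505.3 kJ/min
Outlet flows (mol/min): A 159.94, B 78.064
Sensible, products 25→38.1 °C: 177.84 kJ/min
Q = ΔH = 1615.5 kJ/min = 26.925 kW
Heat supplied = 26.925 kW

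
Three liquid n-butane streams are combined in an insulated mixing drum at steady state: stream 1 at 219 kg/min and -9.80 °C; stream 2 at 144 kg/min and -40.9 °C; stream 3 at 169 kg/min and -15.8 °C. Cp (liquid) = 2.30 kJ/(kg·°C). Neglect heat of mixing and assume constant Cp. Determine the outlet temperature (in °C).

Adiabatic, steady state ⇒ Σ ṁᵢCp,ᵢ(T_out − Tᵢ) = 0
Σ ṁᵢCp,ᵢTᵢ = 219×2.30×-9.80 + 144×2.30×-40.9 + 169×2.30×-15.8 = -24624
Σ ṁᵢCp,ᵢ = 219×2.30 + 144×2.30 + 169×2.30 = 1223.6
T_out = -24624 / 1223.6 = -20.124 °C

T_out = -20.1 °C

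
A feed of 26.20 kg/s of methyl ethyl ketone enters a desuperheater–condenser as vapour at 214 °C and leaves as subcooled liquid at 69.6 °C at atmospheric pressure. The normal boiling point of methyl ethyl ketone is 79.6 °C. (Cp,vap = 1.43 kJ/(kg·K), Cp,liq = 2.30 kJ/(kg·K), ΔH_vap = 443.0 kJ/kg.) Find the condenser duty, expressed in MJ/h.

vapour 214→79.6 °C: -192.19 kJ/kg
condensation at 79.6 °C: -443 kJ/kg
liquid 79.6→69.6 °C: -23 kJ/kg
Δh = -192.19 + -443 + -23 = -658.19 kJ/kg
Q = ṁ·Δh = 26.20 kg/s × -658.19 kJ/kg = -17245 kJ/s
|Q| = 17245 kW = 62081 MJ/h

Q_c = 62100 MJ/h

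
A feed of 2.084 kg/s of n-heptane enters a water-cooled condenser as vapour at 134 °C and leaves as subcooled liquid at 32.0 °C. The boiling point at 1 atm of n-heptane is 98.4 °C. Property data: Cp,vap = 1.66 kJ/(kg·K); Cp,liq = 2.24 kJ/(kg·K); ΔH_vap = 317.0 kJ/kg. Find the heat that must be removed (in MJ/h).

vapour 134→98.4 °C: -59.096 kJ/kg
condensation at 98.4 °C: -317 kJ/kg
liquid 98.4→32.0 °C: -148.74 kJ/kg
Δh = -59.096 + -317 + -148.74 = -524.83 kJ/kg
Q = ṁ·Δh = 2.084 kg/s × -524.83 kJ/kg = -1093.7 kJ/s
|Q| = 1093.7 kW = 3937.5 MJ/h

Q_c = 3940 MJ/h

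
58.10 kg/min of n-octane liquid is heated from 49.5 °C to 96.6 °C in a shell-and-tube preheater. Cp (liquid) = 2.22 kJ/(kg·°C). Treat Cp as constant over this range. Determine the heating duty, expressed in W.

Q = 101000 W

Q = ṁ·Cp·ΔT = 58.10 × 2.22 × (96.6 − 49.5) = 6075.1 kJ/min
Converting: 6075.1 / 60 s = 101.25 kW
Heating duty = 101250 W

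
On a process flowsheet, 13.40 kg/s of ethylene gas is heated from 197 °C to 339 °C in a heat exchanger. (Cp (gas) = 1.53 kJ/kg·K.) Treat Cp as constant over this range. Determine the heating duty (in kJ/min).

Q = ṁ·Cp·ΔT = 13.40 × 1.53 × (339 − 197) = 2911.3 kJ/s
Heating duty = 174680 kJ/min

Q = 175000 kJ/min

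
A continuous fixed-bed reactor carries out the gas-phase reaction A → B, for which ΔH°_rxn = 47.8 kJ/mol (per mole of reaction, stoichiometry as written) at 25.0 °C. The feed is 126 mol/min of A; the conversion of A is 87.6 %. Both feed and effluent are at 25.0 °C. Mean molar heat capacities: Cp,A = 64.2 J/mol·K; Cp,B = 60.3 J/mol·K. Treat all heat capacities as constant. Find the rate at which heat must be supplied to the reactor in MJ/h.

Q_in = 317 MJ/h

Extent of reaction ξ = 0.876 × 126 = 110.38 mol/min
Reaction term: ξ·ΔH°_rxn = 110.38 × 47.8 = 5276 kJ/min
Q = ΔH = 5276 kJ/min = 87.933 kW
Heat supplied = 316.56 MJ/h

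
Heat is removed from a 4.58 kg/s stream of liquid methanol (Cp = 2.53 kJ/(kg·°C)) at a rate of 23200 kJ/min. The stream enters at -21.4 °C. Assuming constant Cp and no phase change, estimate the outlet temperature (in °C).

Q = 23200 kJ/min = 386.67 kJ/s
ΔT = Q/(ṁ·Cp) = 386.67/(4.58×2.53) = 33.37 K
T_out = -21.4 − 33.37 = -54.77 °C

T_out = -54.8 °C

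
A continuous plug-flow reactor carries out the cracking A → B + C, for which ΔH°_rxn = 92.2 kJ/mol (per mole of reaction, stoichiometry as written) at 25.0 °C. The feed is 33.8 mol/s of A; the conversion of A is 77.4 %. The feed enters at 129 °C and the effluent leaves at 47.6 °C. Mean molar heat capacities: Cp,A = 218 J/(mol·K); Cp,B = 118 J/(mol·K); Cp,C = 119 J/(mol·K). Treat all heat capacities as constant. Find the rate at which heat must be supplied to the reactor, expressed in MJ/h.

Extent of reaction ξ = 0.774 × 33.8 = 26.161 mol/s
Reaction term: ξ·ΔH°_rxn = 26.161 × 92.2 = 2412.1 kJ/s
Sensible, feed 129→25 °C: -766.31 kJ/s
Outlet flows (mol/s): A 7.6388, B 26.161, C 26.161
Sensible, products 25→47.6 °C: 177.76 kJ/s
Q = ΔH = 1823.5 kJ/s = 1823.5 kW
Heat supplied = 6564.6 MJ/h

Q_in = 6560 MJ/h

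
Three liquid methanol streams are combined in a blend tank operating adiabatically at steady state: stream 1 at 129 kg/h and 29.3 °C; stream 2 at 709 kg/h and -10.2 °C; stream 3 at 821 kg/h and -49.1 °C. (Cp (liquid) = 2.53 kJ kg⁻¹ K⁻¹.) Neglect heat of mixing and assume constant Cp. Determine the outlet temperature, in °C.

No heat crosses the boundary, so H_out = H_in.
T_out = Σ ṁᵢCp,ᵢTᵢ / Σ ṁᵢCp,ᵢ
      = -110720 / 4197.3 = -26.379 °C

T_out = -26.4 °C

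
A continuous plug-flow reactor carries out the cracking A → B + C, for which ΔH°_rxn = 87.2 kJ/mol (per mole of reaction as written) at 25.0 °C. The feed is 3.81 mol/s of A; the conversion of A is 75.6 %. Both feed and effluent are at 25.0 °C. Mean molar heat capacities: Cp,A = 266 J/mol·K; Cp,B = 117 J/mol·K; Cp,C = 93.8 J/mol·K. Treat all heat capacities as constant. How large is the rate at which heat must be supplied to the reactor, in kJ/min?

Q_in = 15100 kJ/min

Extent of reaction ξ = 0.756 × 3.81 = 2.8804 mol/s
Reaction term: ξ·ΔH°_rxn = 2.8804 × 87.2 = 251.17 kJ/s
Q = ΔH = 251.17 kJ/s = 251.17 kW
Heat supplied = 15070 kJ/min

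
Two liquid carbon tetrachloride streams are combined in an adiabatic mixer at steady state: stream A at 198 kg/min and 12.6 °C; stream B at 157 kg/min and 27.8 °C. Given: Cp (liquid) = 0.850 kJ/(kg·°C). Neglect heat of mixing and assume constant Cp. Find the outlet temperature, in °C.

Energy balance with Q = 0: Σ ṁᵢCp,ᵢ(T_out − Tᵢ) = 0
Σ ṁᵢCp,ᵢTᵢ = 198×0.850×12.6 + 157×0.850×27.8 = 5830.5
Σ ṁᵢCp,ᵢ = 198×0.850 + 157×0.850 = 301.75
T_out = 5830.5 / 301.75 = 19.322 °C

T_out = 19.3 °C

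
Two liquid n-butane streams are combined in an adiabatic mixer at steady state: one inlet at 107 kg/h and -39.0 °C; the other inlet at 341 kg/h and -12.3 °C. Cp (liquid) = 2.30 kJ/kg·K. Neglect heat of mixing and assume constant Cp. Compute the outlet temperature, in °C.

Energy balance with Q = 0: Σ ṁᵢCp,ᵢ(T_out − Tᵢ) = 0
T_out = Σ ṁᵢCp,ᵢTᵢ / Σ ṁᵢCp,ᵢ
      = -19245 / 1030.4 = -18.677 °C

T_out = -18.7 °C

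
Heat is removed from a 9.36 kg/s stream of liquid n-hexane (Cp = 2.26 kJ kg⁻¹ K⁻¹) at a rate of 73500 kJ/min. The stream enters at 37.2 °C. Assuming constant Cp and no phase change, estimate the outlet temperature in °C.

T_out = -20.7 °C

Q = 73500 kJ/min = 1225 kJ/s
ΔT = Q/(ṁ·Cp) = 1225/(9.36×2.26) = 57.91 K
T_out = 37.2 − 57.91 = -20.71 °C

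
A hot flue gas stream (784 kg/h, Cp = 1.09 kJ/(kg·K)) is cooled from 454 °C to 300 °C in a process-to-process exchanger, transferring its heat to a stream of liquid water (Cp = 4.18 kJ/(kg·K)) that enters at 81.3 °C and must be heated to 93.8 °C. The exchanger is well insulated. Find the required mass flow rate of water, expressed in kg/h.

Heat released by hot stream: Q = 784 × 1.09 × (454 − 300) = 131600 kJ/h
Energy balance on cold side (adiabatic exchanger): Q = ṁ_c·Cp_c·(T_c,out − T_c,in)
ṁ_c = 131600 / [4.18 × (93.8 − 81.3)] = 2518.7 kg/h

ṁ_c = 2520 kg/h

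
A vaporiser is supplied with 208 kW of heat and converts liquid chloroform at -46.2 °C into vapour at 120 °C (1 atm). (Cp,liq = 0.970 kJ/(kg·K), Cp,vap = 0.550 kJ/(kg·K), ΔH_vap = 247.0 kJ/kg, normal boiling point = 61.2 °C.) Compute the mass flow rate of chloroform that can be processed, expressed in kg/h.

ṁ = 1950 kg/h

Δh = 0.970×(61.2−-46.2) + 247.0 + 0.550×(120−61.2) = 383.52 kJ/kg
Q = 208 kW = 208 kJ/s = 748800 kJ/h
ṁ = Q/Δh = 748800 / 383.52 = 1952.5 kg/h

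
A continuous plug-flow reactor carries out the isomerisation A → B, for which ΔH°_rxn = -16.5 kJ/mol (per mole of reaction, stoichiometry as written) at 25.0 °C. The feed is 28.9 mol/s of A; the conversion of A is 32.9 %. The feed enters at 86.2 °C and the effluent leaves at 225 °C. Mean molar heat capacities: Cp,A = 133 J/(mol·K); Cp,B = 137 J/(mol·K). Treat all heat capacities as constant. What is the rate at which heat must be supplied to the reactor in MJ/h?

Q_in = 1380 MJ/h

Extent of reaction ξ = 0.329 × 28.9 = 9.5081 mol/s
Reaction term: ξ·ΔH°_rxn = 9.5081 × -16.5 = -156.88 kJ/s
Sensible, feed 86.2→25 °C: -235.23 kJ/s
Outlet flows (mol/s): A 19.392, B 9.5081
Sensible, products 25→225 °C: 776.35 kJ/s
Q = ΔH = 384.23 kJ/s = 384.23 kW
Heat supplied = 1383.2 MJ/h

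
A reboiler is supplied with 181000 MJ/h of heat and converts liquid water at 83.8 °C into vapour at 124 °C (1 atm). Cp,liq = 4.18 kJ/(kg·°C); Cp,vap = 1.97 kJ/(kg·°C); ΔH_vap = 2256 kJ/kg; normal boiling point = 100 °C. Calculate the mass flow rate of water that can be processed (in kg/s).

Δh = 4.18×(100−83.8) + 2256 + 1.97×(124−100) = 2371 kJ/kg
Q = 181000 MJ/h = 50278 kJ/s = 50278 kJ/s
ṁ = Q/Δh = 50278 / 2371 = 21.205 kg/s

ṁ = 21.2 kg/s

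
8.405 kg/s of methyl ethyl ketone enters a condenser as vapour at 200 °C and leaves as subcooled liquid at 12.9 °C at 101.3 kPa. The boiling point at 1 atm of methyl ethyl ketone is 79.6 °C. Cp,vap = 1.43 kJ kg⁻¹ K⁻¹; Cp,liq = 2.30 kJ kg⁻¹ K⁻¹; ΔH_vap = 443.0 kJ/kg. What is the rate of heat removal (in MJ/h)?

Q_c = 23300 MJ/h

vapour 200→79.6 °C: -172.17 kJ/kg
condensation at 79.6 °C: -443 kJ/kg
liquid 79.6→12.9 °C: -153.41 kJ/kg
Δh = -172.17 + -443 + -153.41 = -768.58 kJ/kg
Q = ṁ·Δh = 8.405 kg/s × -768.58 kJ/kg = -6459.9 kJ/s
|Q| = 6459.9 kW = 23256 MJ/h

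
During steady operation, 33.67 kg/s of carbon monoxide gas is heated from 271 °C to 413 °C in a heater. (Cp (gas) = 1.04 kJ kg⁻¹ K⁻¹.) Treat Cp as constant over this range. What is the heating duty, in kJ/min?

Q = 298000 kJ/min

Q = ṁ·Cp·ΔT = 33.67 × 1.04 × (413 − 271) = 4972.4 kJ/s
Heating duty = 298340 kJ/min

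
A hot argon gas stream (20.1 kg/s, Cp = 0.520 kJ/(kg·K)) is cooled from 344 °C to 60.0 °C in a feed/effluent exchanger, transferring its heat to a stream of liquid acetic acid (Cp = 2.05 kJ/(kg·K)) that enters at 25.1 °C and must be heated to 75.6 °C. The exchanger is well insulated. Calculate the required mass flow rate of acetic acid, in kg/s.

ṁ_c = 28.7 kg/s

Heat released by hot stream: Q = 20.1 × 0.520 × (344 − 60.0) = 2968.4 kJ/s
Energy balance on cold side (adiabatic exchanger): Q = ṁ_c·Cp_c·(T_c,out − T_c,in)
ṁ_c = 2968.4 / [2.05 × (75.6 − 25.1)] = 28.673 kg/s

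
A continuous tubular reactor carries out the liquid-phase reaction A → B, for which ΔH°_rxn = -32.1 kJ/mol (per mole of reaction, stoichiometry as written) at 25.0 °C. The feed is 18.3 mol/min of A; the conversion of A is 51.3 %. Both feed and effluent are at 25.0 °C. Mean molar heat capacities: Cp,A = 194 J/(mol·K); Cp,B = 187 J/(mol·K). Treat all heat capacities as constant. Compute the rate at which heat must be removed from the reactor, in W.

Q_out = 5020 W

Extent of reaction ξ = 0.513 × 18.3 = 9.3879 mol/min
Reaction term: ξ·ΔH°_rxn = 9.3879 × -32.1 = -301.35 kJ/min
Q = ΔH = -301.35 kJ/min = -5.0225 kW
Heat removed = 5022.5 W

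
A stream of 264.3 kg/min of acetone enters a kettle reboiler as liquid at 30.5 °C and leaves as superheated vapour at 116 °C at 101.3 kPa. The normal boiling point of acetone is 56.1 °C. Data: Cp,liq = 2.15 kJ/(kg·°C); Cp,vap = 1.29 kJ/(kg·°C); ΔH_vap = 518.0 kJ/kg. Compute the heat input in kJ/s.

Q = 2860 kJ/s

liquid 30.5→56.1 °C: 55.04 kJ/kg
vaporisation at 56.1 °C: 518 kJ/kg
vapour 56.1→116 °C: 77.271 kJ/kg
Δh = 55.04 + 518 + 77.271 = 650.31 kJ/kg
Q = ṁ·Δh = 264.3 kg/min × 650.31 kJ/kg = 171880 kJ/min
|Q| = 2864.6 kW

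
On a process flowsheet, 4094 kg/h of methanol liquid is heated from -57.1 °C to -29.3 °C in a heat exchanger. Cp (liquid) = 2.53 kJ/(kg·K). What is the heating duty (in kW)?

Q = ṁ·Cp·ΔT = 4094 × 2.53 × (-29.3 − -57.1) = 287950 kJ/h
Converting: 287950 / 3600 s = 79.985 kW

Q = 80.0 kW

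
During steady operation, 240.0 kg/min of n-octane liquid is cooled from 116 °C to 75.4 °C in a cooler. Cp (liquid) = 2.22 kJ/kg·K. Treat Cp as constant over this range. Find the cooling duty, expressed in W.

Q_c = 361000 W

Q = ṁ·Cp·ΔT = 240.0 × 2.22 × (75.4 − 116) = -21632 kJ/min
Converting: 21632 / 60 s = 360.53 kW
Cooling duty = 360530 W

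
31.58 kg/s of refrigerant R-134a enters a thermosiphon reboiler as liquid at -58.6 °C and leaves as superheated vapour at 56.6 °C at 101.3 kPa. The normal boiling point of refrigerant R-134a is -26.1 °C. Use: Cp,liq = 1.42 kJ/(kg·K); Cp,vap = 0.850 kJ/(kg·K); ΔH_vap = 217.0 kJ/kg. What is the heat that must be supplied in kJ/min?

liquid -58.6→-26.1 °C: 46.15 kJ/kg
vaporisation at -26.1 °C: 217 kJ/kg
vapour -26.1→56.6 °C: 70.295 kJ/kg
Δh = 46.15 + 217 + 70.295 = 333.44 kJ/kg
Q = ṁ·Δh = 31.58 kg/s × 333.44 kJ/kg = 10530 kJ/s
|Q| = 10530 kW = 631810 kJ/min

Q = 632000 kJ/min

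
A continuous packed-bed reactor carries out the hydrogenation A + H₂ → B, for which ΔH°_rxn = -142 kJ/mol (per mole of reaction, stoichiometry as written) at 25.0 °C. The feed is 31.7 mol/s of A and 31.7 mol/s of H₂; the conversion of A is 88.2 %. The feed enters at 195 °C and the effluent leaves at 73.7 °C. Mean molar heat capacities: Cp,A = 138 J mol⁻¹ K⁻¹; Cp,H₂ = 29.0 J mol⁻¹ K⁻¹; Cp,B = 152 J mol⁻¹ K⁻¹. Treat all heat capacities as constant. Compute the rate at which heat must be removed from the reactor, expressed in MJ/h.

Extent of reaction ξ = 0.882 × 31.7 = 27.959 mol/s
Reaction term: ξ·ΔH°_rxn = 27.959 × -142 = -3970.2 kJ/s
Sensible, feed 195→25 °C: -899.96 kJ/s
Outlet flows (mol/s): A 3.7406, H₂ 3.7406, B 27.959
Sensible, products 25→73.7 °C: 237.39 kJ/s
Q = ΔH = -4632.8 kJ/s = -4632.8 kW
Heat removed = 16678 MJ/h

Q_out = 16700 MJ/h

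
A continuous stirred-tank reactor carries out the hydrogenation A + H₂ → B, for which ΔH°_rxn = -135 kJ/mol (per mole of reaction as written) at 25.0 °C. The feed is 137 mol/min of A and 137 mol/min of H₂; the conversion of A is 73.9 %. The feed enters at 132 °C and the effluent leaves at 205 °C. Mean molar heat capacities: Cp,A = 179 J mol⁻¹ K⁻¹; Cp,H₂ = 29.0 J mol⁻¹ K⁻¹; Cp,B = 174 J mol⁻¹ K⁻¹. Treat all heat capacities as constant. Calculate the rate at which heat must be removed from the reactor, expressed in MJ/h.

Q_out = 732 MJ/h

Extent of reaction ξ = 0.739 × 137 = 101.24 mol/min
Reaction term: ξ·ΔH°_rxn = 101.24 × -135 = -13668 kJ/min
Sensible, feed 132→25 °C: -3049.1 kJ/min
Outlet flows (mol/min): A 35.757, H₂ 35.757, B 101.24
Sensible, products 25→205 °C: 4509.7 kJ/min
Q = ΔH = -12207 kJ/min = -203.45 kW
Heat removed = 732.43 MJ/h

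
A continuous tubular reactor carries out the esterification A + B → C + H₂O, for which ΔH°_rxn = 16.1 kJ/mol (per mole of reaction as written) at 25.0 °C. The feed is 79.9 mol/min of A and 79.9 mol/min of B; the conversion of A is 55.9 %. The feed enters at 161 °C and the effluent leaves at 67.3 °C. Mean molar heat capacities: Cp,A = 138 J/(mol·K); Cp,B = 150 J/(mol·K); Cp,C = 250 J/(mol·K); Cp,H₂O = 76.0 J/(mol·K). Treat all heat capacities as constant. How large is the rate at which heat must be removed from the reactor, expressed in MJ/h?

Extent of reaction ξ = 0.559 × 79.9 = 44.664 mol/min
Reaction term: ξ·ΔH°_rxn = 44.664 × 16.1 = 719.09 kJ/min
Sensible, feed 161→25 °C: -3129.5 kJ/min
Outlet flows (mol/min): A 35.236, B 35.236, C 44.664, H₂O 44.664
Sensible, products 25→67.3 °C: 1045.2 kJ/min
Q = ΔH = -1365.3 kJ/min = -22.754 kW
Heat removed = 81.916 MJ/h

Q_out = 81.9 MJ/h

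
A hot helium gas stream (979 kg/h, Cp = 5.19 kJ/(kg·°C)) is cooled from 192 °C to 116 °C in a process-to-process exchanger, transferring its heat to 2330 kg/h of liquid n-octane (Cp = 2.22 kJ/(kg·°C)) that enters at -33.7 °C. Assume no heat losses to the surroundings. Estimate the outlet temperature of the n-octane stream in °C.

Heat released by hot stream: Q = 979 × 5.19 × (192 − 116) = 386160 kJ/h
Energy balance on cold side (adiabatic exchanger): Q = ṁ_c·Cp_c·(T_c,out − T_c,in)
T_c,out = -33.7 + 386160/(2330 × 2.22) = 40.954 °C

T_c,out = 41.0 °C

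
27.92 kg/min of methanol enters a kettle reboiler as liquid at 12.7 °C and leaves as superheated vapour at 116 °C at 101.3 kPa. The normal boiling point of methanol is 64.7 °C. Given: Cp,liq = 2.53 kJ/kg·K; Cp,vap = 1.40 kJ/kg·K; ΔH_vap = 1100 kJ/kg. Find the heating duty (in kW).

Q = 607 kW

liquid 12.7→64.7 °C: 131.56 kJ/kg
vaporisation at 64.7 °C: 1100 kJ/kg
vapour 64.7→116 °C: 71.82 kJ/kg
Δh = 131.56 + 1100 + 71.82 = 1303.4 kJ/kg
Q = ṁ·Δh = 27.92 kg/min × 1303.4 kJ/kg = 36390 kJ/min
|Q| = 606.51 kW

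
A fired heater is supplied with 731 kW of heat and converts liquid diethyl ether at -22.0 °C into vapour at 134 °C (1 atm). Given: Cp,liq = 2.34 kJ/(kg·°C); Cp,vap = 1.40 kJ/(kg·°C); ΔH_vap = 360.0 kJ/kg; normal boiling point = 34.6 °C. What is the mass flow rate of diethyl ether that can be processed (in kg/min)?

Δh = 2.34×(34.6−-22.0) + 360.0 + 1.40×(134−34.6) = 631.6 kJ/kg
Q = 731 kW = 731 kJ/s = 43860 kJ/min
ṁ = Q/Δh = 43860 / 631.6 = 69.442 kg/min

ṁ = 69.4 kg/min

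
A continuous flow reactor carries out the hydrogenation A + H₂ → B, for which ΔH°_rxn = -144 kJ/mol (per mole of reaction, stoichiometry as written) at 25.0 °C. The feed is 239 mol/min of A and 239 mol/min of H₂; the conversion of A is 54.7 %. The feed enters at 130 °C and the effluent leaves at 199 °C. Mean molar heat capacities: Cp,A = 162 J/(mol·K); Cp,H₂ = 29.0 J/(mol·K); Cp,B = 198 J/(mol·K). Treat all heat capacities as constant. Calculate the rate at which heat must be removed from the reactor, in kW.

Q_out = 259 kW

Extent of reaction ξ = 0.547 × 239 = 130.73 mol/min
Reaction term: ξ·ΔH°_rxn = 130.73 × -144 = -18826 kJ/min
Sensible, feed 130→25 °C: -4793.1 kJ/min
Outlet flows (mol/min): A 108.27, H₂ 108.27, B 130.73
Sensible, products 25→199 °C: 8102.2 kJ/min
Q = ΔH = -15517 kJ/min = -258.61 kW
Heat removed = 258.61 kW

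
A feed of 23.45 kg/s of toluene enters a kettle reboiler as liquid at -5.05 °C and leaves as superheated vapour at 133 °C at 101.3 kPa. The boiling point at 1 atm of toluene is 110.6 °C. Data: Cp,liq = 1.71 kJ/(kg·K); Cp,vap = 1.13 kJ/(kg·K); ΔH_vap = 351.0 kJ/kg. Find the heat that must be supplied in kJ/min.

liquid -5.05→110.6 °C: 197.76 kJ/kg
vaporisation at 110.6 °C: 351 kJ/kg
vapour 110.6→133 °C: 25.312 kJ/kg
Δh = 197.76 + 351 + 25.312 = 574.07 kJ/kg
Q = ṁ·Δh = 23.45 kg/s × 574.07 kJ/kg = 13462 kJ/s
|Q| = 13462 kW = 807720 kJ/min

Q = 808000 kJ/min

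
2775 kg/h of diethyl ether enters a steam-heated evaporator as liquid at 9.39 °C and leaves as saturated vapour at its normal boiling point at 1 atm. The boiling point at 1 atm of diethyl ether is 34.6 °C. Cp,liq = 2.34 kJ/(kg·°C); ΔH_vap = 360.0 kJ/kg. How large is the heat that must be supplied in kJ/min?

Q = 19400 kJ/min

liquid 9.39→34.6 °C: 58.991 kJ/kg
vaporisation at 34.6 °C: 360 kJ/kg
Δh = 58.991 + 360 = 418.99 kJ/kg
Q = ṁ·Δh = 2775 kg/h × 418.99 kJ/kg = 1.1627e+06 kJ/h
|Q| = 322.97 kW = 19378 kJ/min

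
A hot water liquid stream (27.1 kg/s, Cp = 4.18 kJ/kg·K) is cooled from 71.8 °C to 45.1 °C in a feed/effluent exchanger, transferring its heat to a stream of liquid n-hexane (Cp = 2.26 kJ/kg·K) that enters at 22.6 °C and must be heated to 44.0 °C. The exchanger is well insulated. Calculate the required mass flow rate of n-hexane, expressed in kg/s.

Heat released by hot stream: Q = 27.1 × 4.18 × (71.8 − 45.1) = 3024.5 kJ/s
Energy balance on cold side (adiabatic exchanger): Q = ṁ_c·Cp_c·(T_c,out − T_c,in)
ṁ_c = 3024.5 / [2.26 × (44.0 − 22.6)] = 62.537 kg/s

ṁ_c = 62.5 kg/s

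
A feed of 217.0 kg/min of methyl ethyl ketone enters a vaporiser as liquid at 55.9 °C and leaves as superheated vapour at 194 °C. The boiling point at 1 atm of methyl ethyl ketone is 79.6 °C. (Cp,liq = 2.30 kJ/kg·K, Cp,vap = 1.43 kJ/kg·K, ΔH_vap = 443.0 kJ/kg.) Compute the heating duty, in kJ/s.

Q = 2390 kJ/s

liquid 55.9→79.6 °C: 54.51 kJ/kg
vaporisation at 79.6 °C: 443 kJ/kg
vapour 79.6→194 °C: 163.59 kJ/kg
Δh = 54.51 + 443 + 163.59 = 661.1 kJ/kg
Q = ṁ·Δh = 217.0 kg/min × 661.1 kJ/kg = 143460 kJ/min
|Q| = 2391 kW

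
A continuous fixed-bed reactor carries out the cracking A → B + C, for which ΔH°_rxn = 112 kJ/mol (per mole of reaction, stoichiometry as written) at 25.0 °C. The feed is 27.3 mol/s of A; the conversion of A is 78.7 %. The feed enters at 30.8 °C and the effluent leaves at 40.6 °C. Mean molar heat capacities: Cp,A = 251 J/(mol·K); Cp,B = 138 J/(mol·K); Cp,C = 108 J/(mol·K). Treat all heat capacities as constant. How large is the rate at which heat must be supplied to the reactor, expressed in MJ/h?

Extent of reaction ξ = 0.787 × 27.3 = 21.485 mol/s
Reaction term: ξ·ΔH°_rxn = 21.485 × 112 = 2406.3 kJ/s
Sensible, feed 30.8→25 °C: -39.743 kJ/s
Outlet flows (mol/s): A 5.8149, B 21.485, C 21.485
Sensible, products 25→40.6 °C: 105.22 kJ/s
Q = ΔH = 2471.8 kJ/s = 2471.8 kW
Heat supplied = 8898.5 MJ/h

Q_in = 8900 MJ/h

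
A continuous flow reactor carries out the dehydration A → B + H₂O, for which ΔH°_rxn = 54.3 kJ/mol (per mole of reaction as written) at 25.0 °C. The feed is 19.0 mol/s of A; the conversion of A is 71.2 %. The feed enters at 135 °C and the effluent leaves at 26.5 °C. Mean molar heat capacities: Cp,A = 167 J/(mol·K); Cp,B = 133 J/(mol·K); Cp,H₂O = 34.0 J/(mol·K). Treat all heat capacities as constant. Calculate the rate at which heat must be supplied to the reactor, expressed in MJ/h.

Extent of reaction ξ = 0.712 × 19.0 = 13.528 mol/s
Reaction term: ξ·ΔH°_rxn = 13.528 × 54.3 = 734.57 kJ/s
Sensible, feed 135→25 °C: -349.03 kJ/s
Outlet flows (mol/s): A 5.472, B 13.528, H₂O 13.528
Sensible, products 25→26.5 °C: 4.7595 kJ/s
Q = ΔH = 390.3 kJ/s = 390.3 kW
Heat supplied = 1405.1 MJ/h

Q_in = 1410 MJ/h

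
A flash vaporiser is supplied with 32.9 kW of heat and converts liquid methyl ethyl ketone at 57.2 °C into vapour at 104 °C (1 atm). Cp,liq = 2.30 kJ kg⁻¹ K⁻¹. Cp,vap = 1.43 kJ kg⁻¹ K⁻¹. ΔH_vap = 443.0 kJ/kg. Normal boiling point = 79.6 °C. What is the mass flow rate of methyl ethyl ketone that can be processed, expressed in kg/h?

ṁ = 224 kg/h

Δh = 2.30×(79.6−57.2) + 443.0 + 1.43×(104−79.6) = 529.41 kJ/kg
Q = 32.9 kW = 32.9 kJ/s = 118440 kJ/h
ṁ = Q/Δh = 118440 / 529.41 = 223.72 kg/h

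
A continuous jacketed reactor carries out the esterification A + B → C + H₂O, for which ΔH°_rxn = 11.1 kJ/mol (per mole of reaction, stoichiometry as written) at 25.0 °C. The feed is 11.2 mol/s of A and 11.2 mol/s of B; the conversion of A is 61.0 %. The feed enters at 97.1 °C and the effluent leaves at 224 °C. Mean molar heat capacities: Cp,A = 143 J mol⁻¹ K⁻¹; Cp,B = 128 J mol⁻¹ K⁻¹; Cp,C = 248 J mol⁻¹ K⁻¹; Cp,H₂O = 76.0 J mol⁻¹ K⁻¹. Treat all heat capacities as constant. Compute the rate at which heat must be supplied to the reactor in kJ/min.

Q_in = 32000 kJ/min

Extent of reaction ξ = 0.610 × 11.2 = 6.832 mol/s
Reaction term: ξ·ΔH°_rxn = 6.832 × 11.1 = 75.835 kJ/s
Sensible, feed 97.1→25 °C: -218.84 kJ/s
Outlet flows (mol/s): A 4.368, B 4.368, C 6.832, H₂O 6.832
Sensible, products 25→224 °C: 676.06 kJ/s
Q = ΔH = 533.06 kJ/s = 533.06 kW
Heat supplied = 31984 kJ/min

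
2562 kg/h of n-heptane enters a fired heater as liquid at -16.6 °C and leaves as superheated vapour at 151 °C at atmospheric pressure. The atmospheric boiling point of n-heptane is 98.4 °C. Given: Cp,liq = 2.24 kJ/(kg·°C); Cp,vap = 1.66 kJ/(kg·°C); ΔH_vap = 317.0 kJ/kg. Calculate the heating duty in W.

Q = 471000 W

liquid -16.6→98.4 °C: 257.6 kJ/kg
vaporisation at 98.4 °C: 317 kJ/kg
vapour 98.4→151 °C: 87.316 kJ/kg
Δh = 257.6 + 317 + 87.316 = 661.92 kJ/kg
Q = ṁ·Δh = 2562 kg/h × 661.92 kJ/kg = 1.6958e+06 kJ/h
|Q| = 471.06 kW = 471060 W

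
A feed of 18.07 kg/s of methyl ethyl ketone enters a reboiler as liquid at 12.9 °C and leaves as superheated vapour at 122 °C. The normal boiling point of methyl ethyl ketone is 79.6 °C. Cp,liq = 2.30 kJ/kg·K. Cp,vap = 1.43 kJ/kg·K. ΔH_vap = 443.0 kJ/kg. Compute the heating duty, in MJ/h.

Q = 42700 MJ/h

liquid 12.9→79.6 °C: 153.41 kJ/kg
vaporisation at 79.6 °C: 443 kJ/kg
vapour 79.6→122 °C: 60.632 kJ/kg
Δh = 153.41 + 443 + 60.632 = 657.04 kJ/kg
Q = ṁ·Δh = 18.07 kg/s × 657.04 kJ/kg = 11873 kJ/s
|Q| = 11873 kW = 42742 MJ/h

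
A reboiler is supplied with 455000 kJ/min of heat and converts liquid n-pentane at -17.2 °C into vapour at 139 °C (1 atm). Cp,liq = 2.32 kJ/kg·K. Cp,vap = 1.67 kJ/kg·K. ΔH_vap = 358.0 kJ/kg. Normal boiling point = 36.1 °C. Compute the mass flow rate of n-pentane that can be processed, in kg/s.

Δh = 2.32×(36.1−-17.2) + 358.0 + 1.67×(139−36.1) = 653.5 kJ/kg
Q = 455000 kJ/min = 7583.3 kJ/s = 7583.3 kJ/s
ṁ = Q/Δh = 7583.3 / 653.5 = 11.604 kg/s

ṁ = 11.6 kg/s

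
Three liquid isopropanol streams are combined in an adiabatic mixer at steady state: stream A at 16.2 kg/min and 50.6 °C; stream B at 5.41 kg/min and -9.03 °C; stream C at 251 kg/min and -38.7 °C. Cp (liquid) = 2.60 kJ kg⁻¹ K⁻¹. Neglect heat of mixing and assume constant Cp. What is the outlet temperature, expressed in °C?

T_out = -32.8 °C

No heat crosses the boundary, so H_out = H_in.
T_out = Σ ṁᵢCp,ᵢTᵢ / Σ ṁᵢCp,ᵢ
      = -23251 / 708.79 = -32.804 °C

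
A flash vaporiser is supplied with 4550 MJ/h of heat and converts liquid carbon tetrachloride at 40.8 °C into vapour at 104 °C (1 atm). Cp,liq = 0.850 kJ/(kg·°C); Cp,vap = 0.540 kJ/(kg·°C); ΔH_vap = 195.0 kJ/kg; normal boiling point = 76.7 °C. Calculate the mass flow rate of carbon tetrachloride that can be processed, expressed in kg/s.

ṁ = 5.26 kg/s

Δh = 0.850×(76.7−40.8) + 195.0 + 0.540×(104−76.7) = 240.26 kJ/kg
Q = 4550 MJ/h = 1263.9 kJ/s = 1263.9 kJ/s
ṁ = Q/Δh = 1263.9 / 240.26 = 5.2606 kg/s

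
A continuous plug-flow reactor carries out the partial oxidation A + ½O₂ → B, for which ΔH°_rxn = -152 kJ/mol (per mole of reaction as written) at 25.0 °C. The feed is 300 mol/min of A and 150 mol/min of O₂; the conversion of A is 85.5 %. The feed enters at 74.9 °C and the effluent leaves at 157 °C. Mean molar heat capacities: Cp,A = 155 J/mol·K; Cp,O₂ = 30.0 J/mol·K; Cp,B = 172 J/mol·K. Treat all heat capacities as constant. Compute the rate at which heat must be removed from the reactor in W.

Extent of reaction ξ = 0.855 × 300 = 256.5 mol/min
Reaction term: ξ·ΔH°_rxn = 256.5 × -152 = -38988 kJ/min
Sensible, feed 74.9→25 °C: -2544.9 kJ/min
Outlet flows (mol/min): A 43.5, O₂ 21.75, B 256.5
Sensible, products 25→157 °C: 6799.7 kJ/min
Q = ΔH = -34733 kJ/min = -578.89 kW
Heat removed = 578890 W

Q_out = 579000 W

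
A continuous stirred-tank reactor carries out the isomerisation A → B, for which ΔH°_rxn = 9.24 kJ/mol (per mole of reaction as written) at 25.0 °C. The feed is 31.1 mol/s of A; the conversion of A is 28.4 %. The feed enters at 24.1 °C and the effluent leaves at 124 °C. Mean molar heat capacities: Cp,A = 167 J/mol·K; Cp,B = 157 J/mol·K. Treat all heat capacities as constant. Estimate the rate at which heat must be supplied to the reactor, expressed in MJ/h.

Extent of reaction ξ = 0.284 × 31.1 = 8.8324 mol/s
Reaction term: ξ·ΔH°_rxn = 8.8324 × 9.24 = 81.611 kJ/s
Sensible, feed 24.1→25 °C: 4.6743 kJ/s
Outlet flows (mol/s): A 22.268, B 8.8324
Sensible, products 25→124 °C: 505.43 kJ/s
Q = ΔH = 591.72 kJ/s = 591.72 kW
Heat supplied = 2130.2 MJ/h

Q_in = 2130 MJ/h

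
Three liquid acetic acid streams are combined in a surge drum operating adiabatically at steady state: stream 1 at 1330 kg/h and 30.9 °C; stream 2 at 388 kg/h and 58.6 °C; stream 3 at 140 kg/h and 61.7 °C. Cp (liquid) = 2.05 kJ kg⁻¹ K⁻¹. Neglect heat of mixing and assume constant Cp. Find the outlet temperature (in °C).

T_out = 39.0 °C

No heat crosses the boundary, so H_out = H_in.
T_out = Σ ṁᵢCp,ᵢTᵢ / Σ ṁᵢCp,ᵢ
      = 148570 / 3808.9 = 39.005 °C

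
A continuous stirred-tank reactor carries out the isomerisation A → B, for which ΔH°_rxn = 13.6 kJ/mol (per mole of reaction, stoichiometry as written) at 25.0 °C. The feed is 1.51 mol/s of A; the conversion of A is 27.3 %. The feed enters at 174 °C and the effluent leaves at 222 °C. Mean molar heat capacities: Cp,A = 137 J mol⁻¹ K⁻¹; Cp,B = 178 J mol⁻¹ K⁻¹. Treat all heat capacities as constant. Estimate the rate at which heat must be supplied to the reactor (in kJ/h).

Extent of reaction ξ = 0.273 × 1.51 = 0.41223 mol/s
Reaction term: ξ·ΔH°_rxn = 0.41223 × 13.6 = 5.6063 kJ/s
Sensible, feed 174→25 °C: -30.824 kJ/s
Outlet flows (mol/s): A 1.0978, B 0.41223
Sensible, products 25→222 °C: 44.083 kJ/s
Q = ΔH = 18.866 kJ/s = 18.866 kW
Heat supplied = 67916 kJ/h

Q_in = 67900 kJ/h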